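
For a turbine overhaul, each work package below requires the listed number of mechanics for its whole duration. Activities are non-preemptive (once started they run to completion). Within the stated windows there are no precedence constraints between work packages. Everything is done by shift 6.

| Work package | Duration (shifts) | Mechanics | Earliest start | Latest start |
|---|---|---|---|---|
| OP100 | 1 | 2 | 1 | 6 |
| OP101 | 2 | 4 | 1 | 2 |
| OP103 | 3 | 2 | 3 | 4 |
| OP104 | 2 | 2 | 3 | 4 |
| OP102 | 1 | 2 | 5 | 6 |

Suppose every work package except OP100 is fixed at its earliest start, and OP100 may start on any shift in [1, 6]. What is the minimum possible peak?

4

OP100@1: s1:6  s2:4  s3:4  s4:4  s5:4  s6:0 → peak 6
OP100@2: s1:4  s2:6  s3:4  s4:4  s5:4  s6:0 → peak 6
OP100@3: s1:4  s2:4  s3:6  s4:4  s5:4  s6:0 → peak 6
OP100@4: s1:4  s2:4  s3:4  s4:6  s5:4  s6:0 → peak 6
OP100@5: s1:4  s2:4  s3:4  s4:4  s5:6  s6:0 → peak 6
OP100@6: s1:4  s2:4  s3:4  s4:4  s5:4  s6:2 → peak 4
Best is OP100@6, peak 4.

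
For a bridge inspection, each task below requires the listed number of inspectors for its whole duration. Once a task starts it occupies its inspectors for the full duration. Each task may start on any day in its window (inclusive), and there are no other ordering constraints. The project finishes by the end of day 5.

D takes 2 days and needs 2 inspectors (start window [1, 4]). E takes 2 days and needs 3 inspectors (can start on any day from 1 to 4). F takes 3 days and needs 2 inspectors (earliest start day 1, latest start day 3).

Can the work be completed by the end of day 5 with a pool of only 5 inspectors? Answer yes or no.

yes

Schedule D@1, E@4, F@1: d1:4  d2:4  d3:2  d4:3  d5:3 — peak 4 ≤ 5.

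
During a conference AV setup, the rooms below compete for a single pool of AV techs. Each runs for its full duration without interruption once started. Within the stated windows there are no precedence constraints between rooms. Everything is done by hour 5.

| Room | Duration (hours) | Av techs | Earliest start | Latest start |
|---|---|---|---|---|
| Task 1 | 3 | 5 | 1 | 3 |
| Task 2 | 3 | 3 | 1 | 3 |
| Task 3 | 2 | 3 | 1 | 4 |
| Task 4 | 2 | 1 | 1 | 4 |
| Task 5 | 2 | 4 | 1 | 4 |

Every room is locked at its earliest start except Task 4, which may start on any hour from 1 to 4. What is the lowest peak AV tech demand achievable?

15

Task 4@1: h1:16  h2:16  h3:8  h4:0  h5:0 → peak 16
Task 4@2: h1:15  h2:16  h3:9  h4:0  h5:0 → peak 16
Task 4@3: h1:15  h2:15  h3:9  h4:1  h5:0 → peak 15
Task 4@4: h1:15  h2:15  h3:8  h4:1  h5:1 → peak 15
Best is Task 4@3, peak 15.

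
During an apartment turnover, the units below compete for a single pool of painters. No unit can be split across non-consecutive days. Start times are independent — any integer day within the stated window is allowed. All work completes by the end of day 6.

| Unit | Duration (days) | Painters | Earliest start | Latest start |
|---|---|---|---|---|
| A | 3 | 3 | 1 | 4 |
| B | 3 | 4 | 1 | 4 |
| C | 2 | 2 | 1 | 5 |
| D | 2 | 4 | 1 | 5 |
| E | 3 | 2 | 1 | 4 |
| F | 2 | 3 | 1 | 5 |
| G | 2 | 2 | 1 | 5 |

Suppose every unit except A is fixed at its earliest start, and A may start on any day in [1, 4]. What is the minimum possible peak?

17

A@1: d1:20  d2:20  d3:9  d4:0  d5:0  d6:0 → peak 20
A@2: d1:17  d2:20  d3:9  d4:3  d5:0  d6:0 → peak 20
A@3: d1:17  d2:17  d3:9  d4:3  d5:3  d6:0 → peak 17
A@4: d1:17  d2:17  d3:6  d4:3  d5:3  d6:3 → peak 17
Best is A@3, peak 17.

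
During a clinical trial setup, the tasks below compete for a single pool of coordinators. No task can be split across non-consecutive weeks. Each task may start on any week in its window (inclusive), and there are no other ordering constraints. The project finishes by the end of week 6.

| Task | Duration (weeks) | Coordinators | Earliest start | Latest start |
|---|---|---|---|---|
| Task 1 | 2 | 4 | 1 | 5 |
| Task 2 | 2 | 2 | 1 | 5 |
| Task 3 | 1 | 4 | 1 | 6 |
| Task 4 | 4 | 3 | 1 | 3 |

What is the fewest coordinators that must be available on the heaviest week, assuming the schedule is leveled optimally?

Early-start (Task 1@1, Task 2@1, Task 3@1, Task 4@1) gives peak 13: w1:13  w2:9  w3:3  w4:3  w5:0  w6:0.
Shift Task 3→3, Task 4→3.
Schedule Task 1@1, Task 2@1, Task 3@3, Task 4@3: w1:6  w2:6  w3:7  w4:3  w5:3  w6:3 — peak 7.

7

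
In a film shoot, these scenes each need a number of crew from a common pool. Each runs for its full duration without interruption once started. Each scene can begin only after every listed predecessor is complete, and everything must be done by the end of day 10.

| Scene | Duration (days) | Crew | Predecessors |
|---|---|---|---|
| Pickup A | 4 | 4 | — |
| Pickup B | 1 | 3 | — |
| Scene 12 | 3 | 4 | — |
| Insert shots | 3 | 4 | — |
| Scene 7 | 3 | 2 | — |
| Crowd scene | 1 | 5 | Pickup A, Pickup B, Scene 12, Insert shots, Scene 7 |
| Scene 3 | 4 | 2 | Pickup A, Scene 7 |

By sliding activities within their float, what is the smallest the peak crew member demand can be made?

8

Early-start (Pickup A@1, Pickup B@1, Scene 12@1, Insert shots@1, Scene 7@1, Crowd scene@5, Scene 3@5) gives peak 17: d1:17  d2:14  d3:14  d4:4  d5:7  d6:2  d7:2  d8:2  d9:0  d10:0.
Shift Pickup B→5, Insert shots→6, Scene 7→4, Crowd scene→9, Scene 3→7.
Schedule Pickup A@1, Pickup B@5, Scene 12@1, Insert shots@6, Scene 7@4, Crowd scene@9, Scene 3@7: d1:8  d2:8  d3:8  d4:6  d5:5  d6:6  d7:6  d8:6  d9:7  d10:2 — peak 8.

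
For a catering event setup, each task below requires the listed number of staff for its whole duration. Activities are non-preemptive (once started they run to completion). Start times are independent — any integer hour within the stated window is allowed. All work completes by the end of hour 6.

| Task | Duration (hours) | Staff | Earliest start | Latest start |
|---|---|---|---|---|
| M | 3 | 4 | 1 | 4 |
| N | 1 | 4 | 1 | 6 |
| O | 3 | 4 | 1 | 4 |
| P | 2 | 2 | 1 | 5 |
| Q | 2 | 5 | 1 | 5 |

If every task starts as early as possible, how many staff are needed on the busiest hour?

Early-start schedule: M@1, N@1, O@1, P@1, Q@1.
Load per hour: hour 1: 19, hour 2: 15, hour 3: 8, hour 4: 0, hour 5: 0, hour 6: 0.
Peak is 19.

19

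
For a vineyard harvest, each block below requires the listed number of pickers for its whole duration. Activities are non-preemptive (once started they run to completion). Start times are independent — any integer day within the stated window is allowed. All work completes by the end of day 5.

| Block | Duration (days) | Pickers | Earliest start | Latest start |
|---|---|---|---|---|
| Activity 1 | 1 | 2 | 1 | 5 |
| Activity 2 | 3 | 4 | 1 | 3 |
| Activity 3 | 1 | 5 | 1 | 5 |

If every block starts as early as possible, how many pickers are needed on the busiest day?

11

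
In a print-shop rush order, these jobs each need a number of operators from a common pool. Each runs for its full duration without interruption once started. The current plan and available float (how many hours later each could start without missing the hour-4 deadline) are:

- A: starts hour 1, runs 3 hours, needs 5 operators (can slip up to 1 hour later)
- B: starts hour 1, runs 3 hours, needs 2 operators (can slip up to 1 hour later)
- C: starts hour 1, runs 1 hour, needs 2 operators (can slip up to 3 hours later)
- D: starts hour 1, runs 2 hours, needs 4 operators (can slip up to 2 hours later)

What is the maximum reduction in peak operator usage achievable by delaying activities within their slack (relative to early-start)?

Early-start peak: h1:13  h2:11  h3:7  h4:0 ⇒ 13.
Leveled (A@1, B@1, C@1, D@2): h1:9  h2:11  h3:11  h4:0 ⇒ 11.
Reduction 13 − 11 = 2.

2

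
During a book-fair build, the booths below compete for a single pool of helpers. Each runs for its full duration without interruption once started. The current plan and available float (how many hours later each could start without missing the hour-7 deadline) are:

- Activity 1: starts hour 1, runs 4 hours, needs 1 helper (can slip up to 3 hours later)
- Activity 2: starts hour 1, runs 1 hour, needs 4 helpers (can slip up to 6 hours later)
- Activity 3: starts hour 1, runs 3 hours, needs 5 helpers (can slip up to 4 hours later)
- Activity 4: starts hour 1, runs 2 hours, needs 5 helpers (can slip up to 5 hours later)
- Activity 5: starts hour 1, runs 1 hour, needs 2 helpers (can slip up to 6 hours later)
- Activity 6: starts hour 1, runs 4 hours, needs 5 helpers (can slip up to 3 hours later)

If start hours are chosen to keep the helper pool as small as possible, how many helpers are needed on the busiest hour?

10

Early-start (Activity 1@1, Activity 2@1, Activity 3@1, Activity 4@1, Activity 5@1, Activity 6@1) gives peak 22: h1:22  h2:16  h3:11  h4:6  h5:0  h6:0  h7:0.
Shift Activity 4→5, Activity 5→2, Activity 6→4.
Schedule Activity 1@1, Activity 2@1, Activity 3@1, Activity 4@5, Activity 5@2, Activity 6@4: h1:10  h2:8  h3:6  h4:6  h5:10  h6:10  h7:5 — peak 10.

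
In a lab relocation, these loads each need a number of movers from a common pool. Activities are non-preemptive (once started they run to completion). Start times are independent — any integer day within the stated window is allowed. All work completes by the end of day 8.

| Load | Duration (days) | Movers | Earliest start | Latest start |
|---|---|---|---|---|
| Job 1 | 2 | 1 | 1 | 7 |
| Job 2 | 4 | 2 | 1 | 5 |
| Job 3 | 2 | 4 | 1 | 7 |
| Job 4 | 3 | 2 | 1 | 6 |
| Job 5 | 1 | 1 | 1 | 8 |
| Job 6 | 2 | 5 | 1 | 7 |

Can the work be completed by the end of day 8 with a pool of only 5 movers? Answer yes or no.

Schedule Job 1@1, Job 2@1, Job 3@5, Job 4@1, Job 5@3, Job 6@7: d1:5  d2:5  d3:5  d4:2  d5:4  d6:4  d7:5  d8:5 — peak 5 ≤ 5.

yes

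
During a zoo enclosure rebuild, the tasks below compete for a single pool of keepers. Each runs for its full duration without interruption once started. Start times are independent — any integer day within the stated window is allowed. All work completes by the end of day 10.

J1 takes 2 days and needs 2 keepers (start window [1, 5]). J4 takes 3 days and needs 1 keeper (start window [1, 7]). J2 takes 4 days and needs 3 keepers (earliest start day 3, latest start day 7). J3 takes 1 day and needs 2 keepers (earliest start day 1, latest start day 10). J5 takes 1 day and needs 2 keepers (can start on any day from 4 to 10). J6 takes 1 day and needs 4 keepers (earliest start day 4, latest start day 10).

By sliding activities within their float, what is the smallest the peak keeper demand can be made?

Early-start (J1@1, J4@1, J2@3, J3@1, J5@4, J6@4) gives peak 9: d1:5  d2:3  d3:4  d4:9  d5:3  d6:3  d7:0  d8:0  d9:0  d10:0.
Shift J3→7, J5→7, J6→8.
Schedule J1@1, J4@1, J2@3, J3@7, J5@7, J6@8: d1:3  d2:3  d3:4  d4:3  d5:3  d6:3  d7:4  d8:4  d9:0  d10:0 — peak 4.

4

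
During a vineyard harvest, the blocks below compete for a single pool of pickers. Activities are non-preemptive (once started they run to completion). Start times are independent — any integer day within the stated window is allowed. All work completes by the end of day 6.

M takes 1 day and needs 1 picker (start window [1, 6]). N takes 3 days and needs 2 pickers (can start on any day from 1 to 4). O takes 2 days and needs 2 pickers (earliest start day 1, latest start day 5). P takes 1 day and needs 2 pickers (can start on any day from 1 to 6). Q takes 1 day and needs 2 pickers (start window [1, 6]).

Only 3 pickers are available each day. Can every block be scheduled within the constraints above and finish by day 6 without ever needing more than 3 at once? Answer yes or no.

The minimum achievable peak is 4; 3 < 4, so no feasible schedule stays within the cap.

no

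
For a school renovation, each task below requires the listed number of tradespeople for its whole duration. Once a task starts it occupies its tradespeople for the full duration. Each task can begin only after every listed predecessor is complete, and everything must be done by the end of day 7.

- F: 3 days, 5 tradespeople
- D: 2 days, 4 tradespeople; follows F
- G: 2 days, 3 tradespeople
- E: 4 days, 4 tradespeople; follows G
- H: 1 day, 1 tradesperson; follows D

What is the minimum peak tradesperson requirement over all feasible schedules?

Early-start (F@1, D@4, G@1, E@3, H@6) gives peak 9: d1:8  d2:8  d3:9  d4:8  d5:8  d6:5  d7:0.
Shift E→4.
Schedule F@1, D@4, G@1, E@4, H@6: d1:8  d2:8  d3:5  d4:8  d5:8  d6:5  d7:4 — peak 8.
No arrangement of the 12 feasible schedules does better.

8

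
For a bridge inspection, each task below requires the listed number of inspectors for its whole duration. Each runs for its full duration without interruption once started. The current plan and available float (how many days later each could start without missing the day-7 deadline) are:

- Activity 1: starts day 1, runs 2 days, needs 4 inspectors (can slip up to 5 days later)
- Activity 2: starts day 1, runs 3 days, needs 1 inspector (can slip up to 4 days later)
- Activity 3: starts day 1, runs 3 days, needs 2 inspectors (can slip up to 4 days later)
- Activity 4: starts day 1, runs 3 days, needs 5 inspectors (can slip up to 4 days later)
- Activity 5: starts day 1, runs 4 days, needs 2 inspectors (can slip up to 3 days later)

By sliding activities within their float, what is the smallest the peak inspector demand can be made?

7

Early-start (Activity 1@1, Activity 2@1, Activity 3@1, Activity 4@1, Activity 5@1) gives peak 14: d1:14  d2:14  d3:10  d4:2  d5:0  d6:0  d7:0.
Shift Activity 4→4, Activity 5→3.
Schedule Activity 1@1, Activity 2@1, Activity 3@1, Activity 4@4, Activity 5@3: d1:7  d2:7  d3:5  d4:7  d5:7  d6:7  d7:0 — peak 7.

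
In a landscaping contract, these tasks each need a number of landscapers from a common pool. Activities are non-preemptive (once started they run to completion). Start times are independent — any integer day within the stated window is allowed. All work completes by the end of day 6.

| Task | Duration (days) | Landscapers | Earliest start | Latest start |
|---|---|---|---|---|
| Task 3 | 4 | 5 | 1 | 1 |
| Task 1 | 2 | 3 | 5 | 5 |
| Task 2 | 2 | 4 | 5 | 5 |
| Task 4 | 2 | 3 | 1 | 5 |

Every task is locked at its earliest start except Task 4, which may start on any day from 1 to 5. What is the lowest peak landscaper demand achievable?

8

Task 4@1: d1:8  d2:8  d3:5  d4:5  d5:7  d6:7 → peak 8
Task 4@2: d1:5  d2:8  d3:8  d4:5  d5:7  d6:7 → peak 8
Task 4@3: d1:5  d2:5  d3:8  d4:8  d5:7  d6:7 → peak 8
Task 4@4: d1:5  d2:5  d3:5  d4:8  d5:10  d6:7 → peak 10
Task 4@5: d1:5  d2:5  d3:5  d4:5  d5:10  d6:10 → peak 10
Best is Task 4@1, peak 8.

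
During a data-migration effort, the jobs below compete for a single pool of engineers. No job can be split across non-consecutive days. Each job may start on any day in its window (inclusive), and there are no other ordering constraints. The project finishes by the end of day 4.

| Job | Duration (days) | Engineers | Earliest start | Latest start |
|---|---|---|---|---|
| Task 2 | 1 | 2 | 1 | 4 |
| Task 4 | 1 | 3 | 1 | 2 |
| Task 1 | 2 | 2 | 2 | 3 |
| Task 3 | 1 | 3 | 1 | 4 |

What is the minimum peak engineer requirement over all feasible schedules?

Early-start (Task 2@1, Task 4@1, Task 1@2, Task 3@1) gives peak 8: d1:8  d2:2  d3:2  d4:0.
Shift Task 2→2, Task 3→4.
Schedule Task 2@2, Task 4@1, Task 1@2, Task 3@4: d1:3  d2:4  d3:2  d4:3 — peak 4.

4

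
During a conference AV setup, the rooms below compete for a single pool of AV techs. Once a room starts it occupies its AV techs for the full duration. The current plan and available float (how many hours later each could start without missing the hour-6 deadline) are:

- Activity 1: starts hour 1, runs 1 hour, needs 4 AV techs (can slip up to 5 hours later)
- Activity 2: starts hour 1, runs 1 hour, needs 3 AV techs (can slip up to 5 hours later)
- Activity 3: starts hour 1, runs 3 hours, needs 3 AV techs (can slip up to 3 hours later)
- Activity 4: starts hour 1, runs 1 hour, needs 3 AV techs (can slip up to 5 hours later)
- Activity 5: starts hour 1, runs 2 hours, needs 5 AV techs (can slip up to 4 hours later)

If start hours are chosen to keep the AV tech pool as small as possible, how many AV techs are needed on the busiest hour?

Early-start (Activity 1@1, Activity 2@1, Activity 3@1, Activity 4@1, Activity 5@1) gives peak 18: h1:18  h2:8  h3:3  h4:0  h5:0  h6:0.
Shift Activity 2→2, Activity 3→2, Activity 4→3, Activity 5→5.
Schedule Activity 1@1, Activity 2@2, Activity 3@2, Activity 4@3, Activity 5@5: h1:4  h2:6  h3:6  h4:3  h5:5  h6:5 — peak 6.

6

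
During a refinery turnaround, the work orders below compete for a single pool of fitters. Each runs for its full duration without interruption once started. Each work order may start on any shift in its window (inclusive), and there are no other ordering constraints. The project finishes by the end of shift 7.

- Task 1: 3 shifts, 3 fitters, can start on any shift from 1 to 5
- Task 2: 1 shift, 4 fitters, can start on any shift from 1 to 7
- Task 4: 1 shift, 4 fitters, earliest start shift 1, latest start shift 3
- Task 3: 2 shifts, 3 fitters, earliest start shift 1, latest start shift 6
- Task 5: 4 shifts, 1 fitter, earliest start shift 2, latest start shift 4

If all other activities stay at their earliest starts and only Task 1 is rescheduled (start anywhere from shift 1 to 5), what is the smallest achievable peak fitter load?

11

Task 1@1: s1:14  s2:7  s3:4  s4:1  s5:1  s6:0  s7:0 → peak 14
Task 1@2: s1:11  s2:7  s3:4  s4:4  s5:1  s6:0  s7:0 → peak 11
Task 1@3: s1:11  s2:4  s3:4  s4:4  s5:4  s6:0  s7:0 → peak 11
Task 1@4: s1:11  s2:4  s3:1  s4:4  s5:4  s6:3  s7:0 → peak 11
Task 1@5: s1:11  s2:4  s3:1  s4:1  s5:4  s6:3  s7:3 → peak 11
Best is Task 1@2, peak 11.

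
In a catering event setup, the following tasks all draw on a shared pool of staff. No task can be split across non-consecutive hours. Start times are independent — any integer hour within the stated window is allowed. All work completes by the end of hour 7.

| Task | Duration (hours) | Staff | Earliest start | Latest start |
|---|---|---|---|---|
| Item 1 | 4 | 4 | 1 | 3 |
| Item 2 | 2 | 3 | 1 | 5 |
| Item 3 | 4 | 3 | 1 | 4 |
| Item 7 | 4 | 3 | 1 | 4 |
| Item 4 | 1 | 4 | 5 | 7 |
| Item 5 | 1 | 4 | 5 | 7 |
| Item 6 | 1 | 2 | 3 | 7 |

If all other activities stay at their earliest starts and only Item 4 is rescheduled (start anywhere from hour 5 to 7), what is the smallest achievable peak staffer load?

Item 4@5: h1:13  h2:13  h3:12  h4:10  h5:8  h6:0  h7:0 → peak 13
Item 4@6: h1:13  h2:13  h3:12  h4:10  h5:4  h6:4  h7:0 → peak 13
Item 4@7: h1:13  h2:13  h3:12  h4:10  h5:4  h6:0  h7:4 → peak 13
Best is Item 4@5, peak 13.

13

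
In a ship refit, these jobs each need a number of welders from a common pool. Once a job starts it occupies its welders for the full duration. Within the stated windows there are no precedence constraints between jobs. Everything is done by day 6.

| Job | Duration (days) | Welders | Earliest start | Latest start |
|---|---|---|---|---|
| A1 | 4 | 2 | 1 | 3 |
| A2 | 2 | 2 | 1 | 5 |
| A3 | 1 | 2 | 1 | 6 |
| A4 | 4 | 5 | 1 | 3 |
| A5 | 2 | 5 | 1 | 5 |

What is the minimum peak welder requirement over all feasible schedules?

Early-start (A1@1, A2@1, A3@1, A4@1, A5@1) gives peak 16: d1:16  d2:14  d3:7  d4:7  d5:0  d6:0.
Shift A3→3, A5→5.
Schedule A1@1, A2@1, A3@3, A4@1, A5@5: d1:9  d2:9  d3:9  d4:7  d5:5  d6:5 — peak 9.

9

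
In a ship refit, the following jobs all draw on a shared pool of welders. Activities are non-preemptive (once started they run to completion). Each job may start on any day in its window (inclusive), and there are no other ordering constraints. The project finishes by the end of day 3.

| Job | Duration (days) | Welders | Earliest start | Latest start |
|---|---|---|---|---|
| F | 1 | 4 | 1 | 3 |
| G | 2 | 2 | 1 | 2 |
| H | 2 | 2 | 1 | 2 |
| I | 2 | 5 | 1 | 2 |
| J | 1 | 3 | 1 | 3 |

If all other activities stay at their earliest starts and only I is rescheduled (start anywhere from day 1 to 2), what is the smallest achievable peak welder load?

11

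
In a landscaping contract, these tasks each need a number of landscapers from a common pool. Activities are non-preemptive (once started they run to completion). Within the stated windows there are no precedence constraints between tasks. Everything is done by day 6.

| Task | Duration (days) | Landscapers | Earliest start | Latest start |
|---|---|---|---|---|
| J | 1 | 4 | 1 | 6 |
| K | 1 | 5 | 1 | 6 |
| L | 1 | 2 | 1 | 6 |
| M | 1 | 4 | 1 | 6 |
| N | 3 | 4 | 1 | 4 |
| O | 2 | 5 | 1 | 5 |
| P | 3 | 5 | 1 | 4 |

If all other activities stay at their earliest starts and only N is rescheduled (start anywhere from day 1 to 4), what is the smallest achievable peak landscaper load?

N@1: d1:29  d2:14  d3:9  d4:0  d5:0  d6:0 → peak 29
N@2: d1:25  d2:14  d3:9  d4:4  d5:0  d6:0 → peak 25
N@3: d1:25  d2:10  d3:9  d4:4  d5:4  d6:0 → peak 25
N@4: d1:25  d2:10  d3:5  d4:4  d5:4  d6:4 → peak 25
Best is N@2, peak 25.

25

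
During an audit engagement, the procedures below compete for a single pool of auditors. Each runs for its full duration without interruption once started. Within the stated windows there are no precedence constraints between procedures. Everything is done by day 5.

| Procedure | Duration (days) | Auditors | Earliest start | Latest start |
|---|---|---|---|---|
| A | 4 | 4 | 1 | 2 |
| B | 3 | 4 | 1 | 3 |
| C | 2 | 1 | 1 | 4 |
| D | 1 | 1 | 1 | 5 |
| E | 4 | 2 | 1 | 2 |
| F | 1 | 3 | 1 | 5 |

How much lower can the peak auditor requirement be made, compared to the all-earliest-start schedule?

5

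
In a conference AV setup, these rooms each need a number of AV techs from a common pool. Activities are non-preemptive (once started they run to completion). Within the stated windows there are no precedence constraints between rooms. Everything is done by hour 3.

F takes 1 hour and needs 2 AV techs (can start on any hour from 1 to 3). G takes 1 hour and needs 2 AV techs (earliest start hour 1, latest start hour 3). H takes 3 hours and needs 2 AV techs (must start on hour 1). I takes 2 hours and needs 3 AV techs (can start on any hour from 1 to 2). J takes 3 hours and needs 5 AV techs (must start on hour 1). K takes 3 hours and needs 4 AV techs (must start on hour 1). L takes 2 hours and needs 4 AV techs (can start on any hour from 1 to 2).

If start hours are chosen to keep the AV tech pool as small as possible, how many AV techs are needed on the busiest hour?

Early-start (F@1, G@1, H@1, I@1, J@1, K@1, L@1) gives peak 22: h1:22  h2:18  h3:11.
Shift L→2.
Schedule F@1, G@1, H@1, I@1, J@1, K@1, L@2: h1:18  h2:18  h3:15 — peak 18.

18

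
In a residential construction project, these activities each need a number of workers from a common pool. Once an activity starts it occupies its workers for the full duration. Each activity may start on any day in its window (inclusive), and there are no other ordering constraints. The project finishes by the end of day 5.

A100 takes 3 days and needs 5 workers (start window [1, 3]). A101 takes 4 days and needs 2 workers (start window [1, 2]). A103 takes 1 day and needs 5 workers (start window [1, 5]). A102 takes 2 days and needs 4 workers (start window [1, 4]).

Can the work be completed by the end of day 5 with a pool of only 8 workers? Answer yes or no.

The minimum achievable peak is 9; 8 < 9, so no feasible schedule stays within the cap.

no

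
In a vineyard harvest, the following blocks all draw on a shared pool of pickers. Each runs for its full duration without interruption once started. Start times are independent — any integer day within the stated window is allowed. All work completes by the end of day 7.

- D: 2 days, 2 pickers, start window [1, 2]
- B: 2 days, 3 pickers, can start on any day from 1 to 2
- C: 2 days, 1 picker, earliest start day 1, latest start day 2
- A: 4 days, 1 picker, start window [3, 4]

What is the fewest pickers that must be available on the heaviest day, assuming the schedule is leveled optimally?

Schedule D@1, B@1, C@1, A@3: d1:6  d2:6  d3:1  d4:1  d5:1  d6:1  d7:0 — peak 6.
No arrangement of the 16 feasible schedules does better.

6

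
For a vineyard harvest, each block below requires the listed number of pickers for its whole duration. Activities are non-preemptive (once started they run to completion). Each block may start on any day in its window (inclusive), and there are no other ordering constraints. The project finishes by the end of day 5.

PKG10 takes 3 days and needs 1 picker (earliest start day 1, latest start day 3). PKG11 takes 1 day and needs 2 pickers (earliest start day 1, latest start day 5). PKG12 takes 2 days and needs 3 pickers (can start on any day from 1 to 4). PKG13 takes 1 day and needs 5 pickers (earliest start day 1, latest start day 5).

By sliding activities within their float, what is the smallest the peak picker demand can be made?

5

Early-start (PKG10@1, PKG11@1, PKG12@1, PKG13@1) gives peak 11: d1:11  d2:4  d3:1  d4:0  d5:0.
Shift PKG12→2, PKG13→4.
Schedule PKG10@1, PKG11@1, PKG12@2, PKG13@4: d1:3  d2:4  d3:4  d4:5  d5:0 — peak 5.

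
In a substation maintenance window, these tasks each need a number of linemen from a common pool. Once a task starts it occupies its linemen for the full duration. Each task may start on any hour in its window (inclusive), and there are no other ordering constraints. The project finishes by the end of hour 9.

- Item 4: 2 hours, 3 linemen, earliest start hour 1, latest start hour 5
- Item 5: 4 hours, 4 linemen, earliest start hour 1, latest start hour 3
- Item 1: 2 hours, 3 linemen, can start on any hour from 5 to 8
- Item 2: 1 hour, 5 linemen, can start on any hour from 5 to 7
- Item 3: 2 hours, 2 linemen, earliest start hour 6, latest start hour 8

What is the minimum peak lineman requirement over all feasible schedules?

5

Early-start (Item 4@1, Item 5@1, Item 1@5, Item 2@5, Item 3@6) gives peak 8: h1:7  h2:7  h3:4  h4:4  h5:8  h6:5  h7:2  h8:0  h9:0.
Shift Item 5→3, Item 1→8, Item 2→7, Item 3→8.
Schedule Item 4@1, Item 5@3, Item 1@8, Item 2@7, Item 3@8: h1:3  h2:3  h3:4  h4:4  h5:4  h6:4  h7:5  h8:5  h9:5 — peak 5.
Total lineman-hours = 37 over 9 hours ⇒ peak ≥ ⌈37/9⌉ = 5, so 5 is optimal.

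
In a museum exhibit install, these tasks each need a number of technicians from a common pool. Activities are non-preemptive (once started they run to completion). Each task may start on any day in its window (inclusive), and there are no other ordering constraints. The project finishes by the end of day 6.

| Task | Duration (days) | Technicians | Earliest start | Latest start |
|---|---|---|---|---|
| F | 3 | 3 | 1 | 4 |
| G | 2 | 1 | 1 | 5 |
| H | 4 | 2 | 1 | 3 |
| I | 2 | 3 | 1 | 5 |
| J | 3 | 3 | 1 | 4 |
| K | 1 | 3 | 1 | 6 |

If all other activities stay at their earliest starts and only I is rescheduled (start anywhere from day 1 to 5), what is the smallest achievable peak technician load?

12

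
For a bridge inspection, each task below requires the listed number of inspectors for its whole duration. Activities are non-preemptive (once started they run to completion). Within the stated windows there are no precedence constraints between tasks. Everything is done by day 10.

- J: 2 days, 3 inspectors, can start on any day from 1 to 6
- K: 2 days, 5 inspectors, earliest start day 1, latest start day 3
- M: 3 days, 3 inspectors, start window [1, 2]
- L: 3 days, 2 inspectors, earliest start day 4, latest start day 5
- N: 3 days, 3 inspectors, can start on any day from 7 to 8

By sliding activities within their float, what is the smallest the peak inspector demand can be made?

8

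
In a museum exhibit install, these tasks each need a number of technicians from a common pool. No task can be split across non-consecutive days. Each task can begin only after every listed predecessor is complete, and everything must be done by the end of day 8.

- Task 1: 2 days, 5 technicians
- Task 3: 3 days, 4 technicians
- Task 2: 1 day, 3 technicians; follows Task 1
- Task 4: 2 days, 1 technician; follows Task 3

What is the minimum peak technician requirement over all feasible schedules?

5

Early-start (Task 1@1, Task 3@1, Task 2@3, Task 4@4) gives peak 9: d1:9  d2:9  d3:7  d4:1  d5:1  d6:0  d7:0  d8:0.
Shift Task 3→3, Task 2→6, Task 4→6.
Schedule Task 1@1, Task 3@3, Task 2@6, Task 4@6: d1:5  d2:5  d3:4  d4:4  d5:4  d6:4  d7:1  d8:0 — peak 5.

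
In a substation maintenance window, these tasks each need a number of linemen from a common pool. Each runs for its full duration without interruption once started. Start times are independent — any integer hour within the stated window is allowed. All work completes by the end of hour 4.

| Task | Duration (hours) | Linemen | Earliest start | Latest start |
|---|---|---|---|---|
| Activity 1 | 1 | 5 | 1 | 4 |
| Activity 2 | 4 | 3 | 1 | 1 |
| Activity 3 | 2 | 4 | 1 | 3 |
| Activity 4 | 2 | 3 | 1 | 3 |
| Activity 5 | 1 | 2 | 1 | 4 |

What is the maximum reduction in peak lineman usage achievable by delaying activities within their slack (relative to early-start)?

7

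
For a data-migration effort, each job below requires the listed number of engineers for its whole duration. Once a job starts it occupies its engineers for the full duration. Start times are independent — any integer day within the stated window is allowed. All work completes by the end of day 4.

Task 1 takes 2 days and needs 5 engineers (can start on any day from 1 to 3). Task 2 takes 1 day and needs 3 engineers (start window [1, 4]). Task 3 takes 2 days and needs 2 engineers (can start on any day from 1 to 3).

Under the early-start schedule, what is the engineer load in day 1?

10

At early start, day 1 has: Task 1, Task 2, Task 3.
Demand: 5 + 3 + 2 = 10.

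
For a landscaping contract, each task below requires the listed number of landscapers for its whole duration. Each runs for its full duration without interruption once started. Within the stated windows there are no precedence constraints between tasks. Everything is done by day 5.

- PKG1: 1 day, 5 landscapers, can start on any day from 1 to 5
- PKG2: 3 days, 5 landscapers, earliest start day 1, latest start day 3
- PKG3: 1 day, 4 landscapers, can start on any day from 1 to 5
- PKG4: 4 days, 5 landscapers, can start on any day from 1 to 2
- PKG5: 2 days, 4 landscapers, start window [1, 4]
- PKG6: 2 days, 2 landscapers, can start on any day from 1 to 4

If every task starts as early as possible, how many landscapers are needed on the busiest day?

Early-start schedule: PKG1@1, PKG2@1, PKG3@1, PKG4@1, PKG5@1, PKG6@1.
Load per day: day 1: 25, day 2: 16, day 3: 10, day 4: 5, day 5: 0.
Peak is 25.

25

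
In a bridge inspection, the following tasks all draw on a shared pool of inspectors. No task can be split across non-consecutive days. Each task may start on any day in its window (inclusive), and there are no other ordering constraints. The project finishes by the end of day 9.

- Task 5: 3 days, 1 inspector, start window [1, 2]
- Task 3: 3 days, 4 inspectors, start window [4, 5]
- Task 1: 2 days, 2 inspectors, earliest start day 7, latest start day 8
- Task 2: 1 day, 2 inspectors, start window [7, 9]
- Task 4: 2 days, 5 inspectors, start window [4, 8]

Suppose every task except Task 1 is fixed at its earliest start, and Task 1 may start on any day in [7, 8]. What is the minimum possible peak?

9

Task 1@7: d1:1  d2:1  d3:1  d4:9  d5:9  d6:4  d7:4  d8:2  d9:0 → peak 9
Task 1@8: d1:1  d2:1  d3:1  d4:9  d5:9  d6:4  d7:2  d8:2  d9:2 → peak 9
Best is Task 1@7, peak 9.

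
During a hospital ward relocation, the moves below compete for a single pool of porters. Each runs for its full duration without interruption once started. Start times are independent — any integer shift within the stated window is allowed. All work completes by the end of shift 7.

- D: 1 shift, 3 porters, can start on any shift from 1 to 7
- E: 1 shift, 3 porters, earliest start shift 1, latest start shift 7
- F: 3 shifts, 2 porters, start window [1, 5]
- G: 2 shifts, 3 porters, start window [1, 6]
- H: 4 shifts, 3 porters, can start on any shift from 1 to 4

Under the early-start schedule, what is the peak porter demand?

14

Early-start schedule: D@1, E@1, F@1, G@1, H@1.
Load per shift: shift 1: 14, shift 2: 8, shift 3: 5, shift 4: 3, shift 5: 0, shift 6: 0, shift 7: 0.
Peak is 14.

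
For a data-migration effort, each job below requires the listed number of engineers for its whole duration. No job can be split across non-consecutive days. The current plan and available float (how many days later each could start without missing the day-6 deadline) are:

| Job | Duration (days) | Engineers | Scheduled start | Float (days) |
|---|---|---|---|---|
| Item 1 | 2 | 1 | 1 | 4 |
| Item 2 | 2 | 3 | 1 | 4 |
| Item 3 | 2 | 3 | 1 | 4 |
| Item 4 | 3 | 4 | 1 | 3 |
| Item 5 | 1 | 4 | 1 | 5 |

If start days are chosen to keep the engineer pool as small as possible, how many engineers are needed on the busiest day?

6

Early-start (Item 1@1, Item 2@1, Item 3@1, Item 4@1, Item 5@1) gives peak 15: d1:15  d2:11  d3:4  d4:0  d5:0  d6:0.
Shift Item 2→4, Item 3→4, Item 5→6.
Schedule Item 1@1, Item 2@4, Item 3@4, Item 4@1, Item 5@6: d1:5  d2:5  d3:4  d4:6  d5:6  d6:4 — peak 6.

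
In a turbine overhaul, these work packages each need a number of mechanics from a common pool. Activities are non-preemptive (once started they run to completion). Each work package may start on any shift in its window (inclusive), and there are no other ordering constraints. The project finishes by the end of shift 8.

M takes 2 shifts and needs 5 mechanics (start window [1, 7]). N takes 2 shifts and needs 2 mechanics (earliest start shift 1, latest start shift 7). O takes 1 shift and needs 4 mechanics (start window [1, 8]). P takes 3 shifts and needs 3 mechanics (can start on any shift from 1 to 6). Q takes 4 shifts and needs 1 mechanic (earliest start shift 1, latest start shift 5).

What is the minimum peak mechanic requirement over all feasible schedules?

5

Early-start (M@1, N@1, O@1, P@1, Q@1) gives peak 15: s1:15  s2:11  s3:4  s4:1  s5:0  s6:0  s7:0  s8:0.
Shift N→3, O→5, P→6, Q→3.
Schedule M@1, N@3, O@5, P@6, Q@3: s1:5  s2:5  s3:3  s4:3  s5:5  s6:4  s7:3  s8:3 — peak 5.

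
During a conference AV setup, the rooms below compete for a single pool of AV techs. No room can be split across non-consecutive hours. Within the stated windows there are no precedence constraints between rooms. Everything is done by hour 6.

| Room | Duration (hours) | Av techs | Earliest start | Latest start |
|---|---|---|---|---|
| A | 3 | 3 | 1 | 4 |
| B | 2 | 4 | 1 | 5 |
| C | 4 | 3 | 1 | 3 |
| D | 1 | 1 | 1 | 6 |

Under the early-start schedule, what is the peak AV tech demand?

11

Early-start schedule: A@1, B@1, C@1, D@1.
Load per hour: hour 1: 11, hour 2: 10, hour 3: 6, hour 4: 3, hour 5: 0, hour 6: 0.
Peak is 11.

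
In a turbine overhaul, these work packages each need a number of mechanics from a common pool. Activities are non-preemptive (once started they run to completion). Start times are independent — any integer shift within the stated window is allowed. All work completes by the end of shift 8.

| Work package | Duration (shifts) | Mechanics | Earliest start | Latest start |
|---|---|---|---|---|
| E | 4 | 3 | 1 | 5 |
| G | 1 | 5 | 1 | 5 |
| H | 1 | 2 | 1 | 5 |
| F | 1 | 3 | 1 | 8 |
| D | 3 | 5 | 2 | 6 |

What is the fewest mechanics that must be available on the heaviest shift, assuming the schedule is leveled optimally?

6

Early-start (E@1, G@1, H@1, F@1, D@2) gives peak 13: s1:13  s2:8  s3:8  s4:8  s5:0  s6:0  s7:0  s8:0.
Shift G→5, F→2, D→6.
Schedule E@1, G@5, H@1, F@2, D@6: s1:5  s2:6  s3:3  s4:3  s5:5  s6:5  s7:5  s8:5 — peak 6.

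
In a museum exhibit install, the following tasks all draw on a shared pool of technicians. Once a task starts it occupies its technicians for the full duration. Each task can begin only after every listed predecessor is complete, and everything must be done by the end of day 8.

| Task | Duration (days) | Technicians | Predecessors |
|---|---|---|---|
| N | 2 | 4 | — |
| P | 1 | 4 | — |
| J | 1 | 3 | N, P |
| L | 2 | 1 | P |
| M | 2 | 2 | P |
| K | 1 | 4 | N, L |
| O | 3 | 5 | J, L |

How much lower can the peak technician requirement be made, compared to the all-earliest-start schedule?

Early-start peak: d1:8  d2:7  d3:6  d4:9  d5:5  d6:5  d7:0  d8:0 ⇒ 9.
Leveled (N@2, P@1, J@4, L@2, M@4, K@5, O@6): d1:4  d2:5  d3:5  d4:5  d5:6  d6:5  d7:5  d8:5 ⇒ 6.
Reduction 9 − 6 = 3.

3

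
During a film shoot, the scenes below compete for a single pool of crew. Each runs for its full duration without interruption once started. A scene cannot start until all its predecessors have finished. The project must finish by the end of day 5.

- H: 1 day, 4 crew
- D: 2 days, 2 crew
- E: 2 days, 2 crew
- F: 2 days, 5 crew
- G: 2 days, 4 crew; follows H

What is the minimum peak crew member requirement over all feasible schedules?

7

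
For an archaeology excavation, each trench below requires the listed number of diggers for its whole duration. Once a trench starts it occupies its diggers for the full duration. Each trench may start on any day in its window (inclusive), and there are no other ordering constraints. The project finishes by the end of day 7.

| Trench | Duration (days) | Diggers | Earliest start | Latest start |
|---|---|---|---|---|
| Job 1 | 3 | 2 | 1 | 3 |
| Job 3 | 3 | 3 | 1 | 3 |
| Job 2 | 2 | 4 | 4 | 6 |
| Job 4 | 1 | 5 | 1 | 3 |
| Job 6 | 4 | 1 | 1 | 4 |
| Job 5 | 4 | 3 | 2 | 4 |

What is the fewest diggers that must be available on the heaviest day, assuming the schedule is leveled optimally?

Early-start (Job 1@1, Job 3@1, Job 2@4, Job 4@1, Job 6@1, Job 5@2) gives peak 11: d1:11  d2:9  d3:9  d4:8  d5:7  d6:0  d7:0.
Shift Job 3→2, Job 2→6, Job 6→2, Job 5→4.
Schedule Job 1@1, Job 3@2, Job 2@6, Job 4@1, Job 6@2, Job 5@4: d1:7  d2:6  d3:6  d4:7  d5:4  d6:7  d7:7 — peak 7.
Total digger-days = 44 over 7 days ⇒ peak ≥ ⌈44/7⌉ = 7, so 7 is optimal.

7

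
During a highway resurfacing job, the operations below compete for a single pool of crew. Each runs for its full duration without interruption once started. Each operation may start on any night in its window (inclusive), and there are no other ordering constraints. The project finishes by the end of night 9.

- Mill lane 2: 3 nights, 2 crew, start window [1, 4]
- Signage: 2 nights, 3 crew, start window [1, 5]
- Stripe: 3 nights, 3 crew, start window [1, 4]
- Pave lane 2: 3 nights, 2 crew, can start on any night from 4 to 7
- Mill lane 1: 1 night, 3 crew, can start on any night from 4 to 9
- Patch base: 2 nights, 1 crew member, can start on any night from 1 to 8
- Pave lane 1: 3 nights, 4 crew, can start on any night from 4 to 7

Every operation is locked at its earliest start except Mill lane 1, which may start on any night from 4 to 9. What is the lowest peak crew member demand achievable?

Mill lane 1@4: n1:9  n2:9  n3:5  n4:9  n5:6  n6:6  n7:0  n8:0  n9:0 → peak 9
Mill lane 1@5: n1:9  n2:9  n3:5  n4:6  n5:9  n6:6  n7:0  n8:0  n9:0 → peak 9
Mill lane 1@6: n1:9  n2:9  n3:5  n4:6  n5:6  n6:9  n7:0  n8:0  n9:0 → peak 9
Mill lane 1@7: n1:9  n2:9  n3:5  n4:6  n5:6  n6:6  n7:3  n8:0  n9:0 → peak 9
Mill lane 1@8: n1:9  n2:9  n3:5  n4:6  n5:6  n6:6  n7:0  n8:3  n9:0 → peak 9
Mill lane 1@9: n1:9  n2:9  n3:5  n4:6  n5:6  n6:6  n7:0  n8:0  n9:3 → peak 9
Best is Mill lane 1@4, peak 9.

9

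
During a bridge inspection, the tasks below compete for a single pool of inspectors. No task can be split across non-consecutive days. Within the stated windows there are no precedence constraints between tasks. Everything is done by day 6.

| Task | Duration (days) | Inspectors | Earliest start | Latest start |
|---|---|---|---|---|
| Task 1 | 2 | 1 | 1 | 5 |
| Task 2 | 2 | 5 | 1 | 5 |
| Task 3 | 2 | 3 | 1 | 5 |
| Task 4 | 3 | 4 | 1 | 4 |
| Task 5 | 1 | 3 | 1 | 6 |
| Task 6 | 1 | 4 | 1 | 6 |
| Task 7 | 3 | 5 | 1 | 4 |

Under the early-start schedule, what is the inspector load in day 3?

9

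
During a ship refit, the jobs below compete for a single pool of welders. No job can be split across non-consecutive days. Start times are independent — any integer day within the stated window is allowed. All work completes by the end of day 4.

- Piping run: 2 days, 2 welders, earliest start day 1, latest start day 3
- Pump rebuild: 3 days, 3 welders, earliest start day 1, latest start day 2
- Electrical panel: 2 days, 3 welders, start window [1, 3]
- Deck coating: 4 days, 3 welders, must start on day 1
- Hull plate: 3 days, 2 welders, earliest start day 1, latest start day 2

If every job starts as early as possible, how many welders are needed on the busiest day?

13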